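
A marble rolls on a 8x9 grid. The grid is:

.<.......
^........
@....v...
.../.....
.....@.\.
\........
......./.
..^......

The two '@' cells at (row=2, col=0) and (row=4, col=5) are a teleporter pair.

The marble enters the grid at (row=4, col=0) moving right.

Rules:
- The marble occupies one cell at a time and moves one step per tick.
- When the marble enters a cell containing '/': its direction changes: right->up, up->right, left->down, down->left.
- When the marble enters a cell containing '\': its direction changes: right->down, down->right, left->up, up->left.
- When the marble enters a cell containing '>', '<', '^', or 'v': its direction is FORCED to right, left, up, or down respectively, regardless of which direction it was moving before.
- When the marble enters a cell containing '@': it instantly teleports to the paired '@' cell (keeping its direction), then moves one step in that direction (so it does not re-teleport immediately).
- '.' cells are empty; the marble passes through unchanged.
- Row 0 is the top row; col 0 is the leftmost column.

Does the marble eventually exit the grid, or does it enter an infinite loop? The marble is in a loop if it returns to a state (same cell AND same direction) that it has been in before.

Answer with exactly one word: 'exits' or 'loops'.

Step 1: enter (4,0), '.' pass, move right to (4,1)
Step 2: enter (4,1), '.' pass, move right to (4,2)
Step 3: enter (4,2), '.' pass, move right to (4,3)
Step 4: enter (4,3), '.' pass, move right to (4,4)
Step 5: enter (4,4), '.' pass, move right to (4,5)
Step 6: enter (4,5), '@' teleport (4,5)->(2,0), also enter (2,0), move right to (2,1)
Step 7: enter (2,1), '.' pass, move right to (2,2)
Step 8: enter (2,2), '.' pass, move right to (2,3)
Step 9: enter (2,3), '.' pass, move right to (2,4)
Step 10: enter (2,4), '.' pass, move right to (2,5)
Step 11: enter (2,5), 'v' forces right->down, move down to (3,5)
Step 12: enter (3,5), '.' pass, move down to (4,5)
Step 13: enter (4,5), '@' teleport (4,5)->(2,0), also enter (2,0), move down to (3,0)
Step 14: enter (3,0), '.' pass, move down to (4,0)
Step 15: enter (4,0), '.' pass, move down to (5,0)
Step 16: enter (5,0), '\' deflects down->right, move right to (5,1)
Step 17: enter (5,1), '.' pass, move right to (5,2)
Step 18: enter (5,2), '.' pass, move right to (5,3)
Step 19: enter (5,3), '.' pass, move right to (5,4)
Step 20: enter (5,4), '.' pass, move right to (5,5)
Step 21: enter (5,5), '.' pass, move right to (5,6)
Step 22: enter (5,6), '.' pass, move right to (5,7)
Step 23: enter (5,7), '.' pass, move right to (5,8)
Step 24: enter (5,8), '.' pass, move right to (5,9)
Step 25: at (5,9) — EXIT via right edge, pos 5

Answer: exits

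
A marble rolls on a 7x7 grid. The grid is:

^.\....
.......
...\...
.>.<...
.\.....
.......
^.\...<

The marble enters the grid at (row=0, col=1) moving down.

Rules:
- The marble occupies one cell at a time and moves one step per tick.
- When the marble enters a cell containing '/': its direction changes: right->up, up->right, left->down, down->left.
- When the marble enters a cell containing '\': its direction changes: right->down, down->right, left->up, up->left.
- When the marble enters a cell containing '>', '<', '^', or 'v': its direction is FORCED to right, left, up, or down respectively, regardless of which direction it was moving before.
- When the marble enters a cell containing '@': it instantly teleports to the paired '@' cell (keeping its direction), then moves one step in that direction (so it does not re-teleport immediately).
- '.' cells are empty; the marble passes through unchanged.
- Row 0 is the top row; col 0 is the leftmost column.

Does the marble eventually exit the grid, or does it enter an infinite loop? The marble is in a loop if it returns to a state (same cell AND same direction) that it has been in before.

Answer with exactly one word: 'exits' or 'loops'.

Answer: loops

Derivation:
Step 1: enter (0,1), '.' pass, move down to (1,1)
Step 2: enter (1,1), '.' pass, move down to (2,1)
Step 3: enter (2,1), '.' pass, move down to (3,1)
Step 4: enter (3,1), '>' forces down->right, move right to (3,2)
Step 5: enter (3,2), '.' pass, move right to (3,3)
Step 6: enter (3,3), '<' forces right->left, move left to (3,2)
Step 7: enter (3,2), '.' pass, move left to (3,1)
Step 8: enter (3,1), '>' forces left->right, move right to (3,2)
Step 9: at (3,2) dir=right — LOOP DETECTED (seen before)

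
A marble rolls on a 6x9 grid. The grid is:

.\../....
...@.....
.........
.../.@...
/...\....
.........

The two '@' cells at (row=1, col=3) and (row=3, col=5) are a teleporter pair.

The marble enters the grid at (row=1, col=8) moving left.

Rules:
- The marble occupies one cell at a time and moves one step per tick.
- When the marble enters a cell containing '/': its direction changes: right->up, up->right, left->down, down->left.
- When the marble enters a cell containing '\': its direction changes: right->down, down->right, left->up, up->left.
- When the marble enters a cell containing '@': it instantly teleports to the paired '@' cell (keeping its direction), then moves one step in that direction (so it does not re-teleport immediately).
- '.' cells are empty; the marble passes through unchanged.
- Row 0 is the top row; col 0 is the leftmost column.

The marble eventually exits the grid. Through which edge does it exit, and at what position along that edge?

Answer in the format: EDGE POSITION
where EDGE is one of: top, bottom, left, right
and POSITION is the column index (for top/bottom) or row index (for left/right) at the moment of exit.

Answer: bottom 3

Derivation:
Step 1: enter (1,8), '.' pass, move left to (1,7)
Step 2: enter (1,7), '.' pass, move left to (1,6)
Step 3: enter (1,6), '.' pass, move left to (1,5)
Step 4: enter (1,5), '.' pass, move left to (1,4)
Step 5: enter (1,4), '.' pass, move left to (1,3)
Step 6: enter (1,3), '@' teleport (1,3)->(3,5), also enter (3,5), move left to (3,4)
Step 7: enter (3,4), '.' pass, move left to (3,3)
Step 8: enter (3,3), '/' deflects left->down, move down to (4,3)
Step 9: enter (4,3), '.' pass, move down to (5,3)
Step 10: enter (5,3), '.' pass, move down to (6,3)
Step 11: at (6,3) — EXIT via bottom edge, pos 3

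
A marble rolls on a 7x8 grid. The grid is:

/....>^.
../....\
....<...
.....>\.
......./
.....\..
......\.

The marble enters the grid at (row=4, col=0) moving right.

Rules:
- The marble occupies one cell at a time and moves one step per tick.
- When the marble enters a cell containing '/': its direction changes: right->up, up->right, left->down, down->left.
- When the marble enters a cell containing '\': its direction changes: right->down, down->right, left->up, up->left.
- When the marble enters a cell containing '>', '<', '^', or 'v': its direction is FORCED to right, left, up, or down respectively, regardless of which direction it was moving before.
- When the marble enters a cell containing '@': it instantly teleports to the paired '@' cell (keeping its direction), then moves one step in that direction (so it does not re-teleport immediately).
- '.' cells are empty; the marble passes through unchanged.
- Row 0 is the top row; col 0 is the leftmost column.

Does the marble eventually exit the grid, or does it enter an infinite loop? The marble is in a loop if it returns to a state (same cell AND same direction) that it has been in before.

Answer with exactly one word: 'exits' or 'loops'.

Answer: exits

Derivation:
Step 1: enter (4,0), '.' pass, move right to (4,1)
Step 2: enter (4,1), '.' pass, move right to (4,2)
Step 3: enter (4,2), '.' pass, move right to (4,3)
Step 4: enter (4,3), '.' pass, move right to (4,4)
Step 5: enter (4,4), '.' pass, move right to (4,5)
Step 6: enter (4,5), '.' pass, move right to (4,6)
Step 7: enter (4,6), '.' pass, move right to (4,7)
Step 8: enter (4,7), '/' deflects right->up, move up to (3,7)
Step 9: enter (3,7), '.' pass, move up to (2,7)
Step 10: enter (2,7), '.' pass, move up to (1,7)
Step 11: enter (1,7), '\' deflects up->left, move left to (1,6)
Step 12: enter (1,6), '.' pass, move left to (1,5)
Step 13: enter (1,5), '.' pass, move left to (1,4)
Step 14: enter (1,4), '.' pass, move left to (1,3)
Step 15: enter (1,3), '.' pass, move left to (1,2)
Step 16: enter (1,2), '/' deflects left->down, move down to (2,2)
Step 17: enter (2,2), '.' pass, move down to (3,2)
Step 18: enter (3,2), '.' pass, move down to (4,2)
Step 19: enter (4,2), '.' pass, move down to (5,2)
Step 20: enter (5,2), '.' pass, move down to (6,2)
Step 21: enter (6,2), '.' pass, move down to (7,2)
Step 22: at (7,2) — EXIT via bottom edge, pos 2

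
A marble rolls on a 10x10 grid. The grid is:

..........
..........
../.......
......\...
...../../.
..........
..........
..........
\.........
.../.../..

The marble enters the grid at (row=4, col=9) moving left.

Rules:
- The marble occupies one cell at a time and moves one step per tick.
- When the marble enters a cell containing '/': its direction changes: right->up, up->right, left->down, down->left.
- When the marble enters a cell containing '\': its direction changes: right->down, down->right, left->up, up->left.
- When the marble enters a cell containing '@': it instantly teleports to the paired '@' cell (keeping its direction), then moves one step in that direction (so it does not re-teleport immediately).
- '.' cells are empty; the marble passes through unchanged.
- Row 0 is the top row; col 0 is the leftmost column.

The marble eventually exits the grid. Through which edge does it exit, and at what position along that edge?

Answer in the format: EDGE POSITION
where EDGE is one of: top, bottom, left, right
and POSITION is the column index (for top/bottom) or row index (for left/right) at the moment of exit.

Step 1: enter (4,9), '.' pass, move left to (4,8)
Step 2: enter (4,8), '/' deflects left->down, move down to (5,8)
Step 3: enter (5,8), '.' pass, move down to (6,8)
Step 4: enter (6,8), '.' pass, move down to (7,8)
Step 5: enter (7,8), '.' pass, move down to (8,8)
Step 6: enter (8,8), '.' pass, move down to (9,8)
Step 7: enter (9,8), '.' pass, move down to (10,8)
Step 8: at (10,8) — EXIT via bottom edge, pos 8

Answer: bottom 8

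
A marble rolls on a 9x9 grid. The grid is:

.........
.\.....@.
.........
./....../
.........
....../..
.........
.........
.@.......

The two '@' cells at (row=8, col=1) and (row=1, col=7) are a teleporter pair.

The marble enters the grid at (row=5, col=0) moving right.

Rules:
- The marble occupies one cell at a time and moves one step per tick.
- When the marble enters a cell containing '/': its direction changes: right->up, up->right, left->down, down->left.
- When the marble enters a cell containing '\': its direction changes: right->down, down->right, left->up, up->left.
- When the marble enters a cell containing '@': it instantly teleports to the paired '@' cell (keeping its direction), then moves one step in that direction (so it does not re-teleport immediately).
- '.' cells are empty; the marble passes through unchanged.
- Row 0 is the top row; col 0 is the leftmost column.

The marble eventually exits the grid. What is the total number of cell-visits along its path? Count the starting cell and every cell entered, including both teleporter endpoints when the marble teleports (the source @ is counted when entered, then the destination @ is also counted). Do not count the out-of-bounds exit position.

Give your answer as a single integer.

Step 1: enter (5,0), '.' pass, move right to (5,1)
Step 2: enter (5,1), '.' pass, move right to (5,2)
Step 3: enter (5,2), '.' pass, move right to (5,3)
Step 4: enter (5,3), '.' pass, move right to (5,4)
Step 5: enter (5,4), '.' pass, move right to (5,5)
Step 6: enter (5,5), '.' pass, move right to (5,6)
Step 7: enter (5,6), '/' deflects right->up, move up to (4,6)
Step 8: enter (4,6), '.' pass, move up to (3,6)
Step 9: enter (3,6), '.' pass, move up to (2,6)
Step 10: enter (2,6), '.' pass, move up to (1,6)
Step 11: enter (1,6), '.' pass, move up to (0,6)
Step 12: enter (0,6), '.' pass, move up to (-1,6)
Step 13: at (-1,6) — EXIT via top edge, pos 6
Path length (cell visits): 12

Answer: 12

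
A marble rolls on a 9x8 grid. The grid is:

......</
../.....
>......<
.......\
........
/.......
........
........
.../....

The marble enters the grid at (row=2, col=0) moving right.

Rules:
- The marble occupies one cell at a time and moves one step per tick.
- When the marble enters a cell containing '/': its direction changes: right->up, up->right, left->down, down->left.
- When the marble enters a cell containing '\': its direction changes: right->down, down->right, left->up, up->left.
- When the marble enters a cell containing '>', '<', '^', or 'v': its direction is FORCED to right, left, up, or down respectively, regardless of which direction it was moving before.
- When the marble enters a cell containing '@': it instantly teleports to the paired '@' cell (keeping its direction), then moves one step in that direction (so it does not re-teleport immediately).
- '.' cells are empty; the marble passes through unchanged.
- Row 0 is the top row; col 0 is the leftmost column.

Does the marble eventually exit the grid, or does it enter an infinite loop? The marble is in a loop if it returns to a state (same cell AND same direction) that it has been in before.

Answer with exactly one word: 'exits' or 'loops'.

Answer: loops

Derivation:
Step 1: enter (2,0), '>' forces right->right, move right to (2,1)
Step 2: enter (2,1), '.' pass, move right to (2,2)
Step 3: enter (2,2), '.' pass, move right to (2,3)
Step 4: enter (2,3), '.' pass, move right to (2,4)
Step 5: enter (2,4), '.' pass, move right to (2,5)
Step 6: enter (2,5), '.' pass, move right to (2,6)
Step 7: enter (2,6), '.' pass, move right to (2,7)
Step 8: enter (2,7), '<' forces right->left, move left to (2,6)
Step 9: enter (2,6), '.' pass, move left to (2,5)
Step 10: enter (2,5), '.' pass, move left to (2,4)
Step 11: enter (2,4), '.' pass, move left to (2,3)
Step 12: enter (2,3), '.' pass, move left to (2,2)
Step 13: enter (2,2), '.' pass, move left to (2,1)
Step 14: enter (2,1), '.' pass, move left to (2,0)
Step 15: enter (2,0), '>' forces left->right, move right to (2,1)
Step 16: at (2,1) dir=right — LOOP DETECTED (seen before)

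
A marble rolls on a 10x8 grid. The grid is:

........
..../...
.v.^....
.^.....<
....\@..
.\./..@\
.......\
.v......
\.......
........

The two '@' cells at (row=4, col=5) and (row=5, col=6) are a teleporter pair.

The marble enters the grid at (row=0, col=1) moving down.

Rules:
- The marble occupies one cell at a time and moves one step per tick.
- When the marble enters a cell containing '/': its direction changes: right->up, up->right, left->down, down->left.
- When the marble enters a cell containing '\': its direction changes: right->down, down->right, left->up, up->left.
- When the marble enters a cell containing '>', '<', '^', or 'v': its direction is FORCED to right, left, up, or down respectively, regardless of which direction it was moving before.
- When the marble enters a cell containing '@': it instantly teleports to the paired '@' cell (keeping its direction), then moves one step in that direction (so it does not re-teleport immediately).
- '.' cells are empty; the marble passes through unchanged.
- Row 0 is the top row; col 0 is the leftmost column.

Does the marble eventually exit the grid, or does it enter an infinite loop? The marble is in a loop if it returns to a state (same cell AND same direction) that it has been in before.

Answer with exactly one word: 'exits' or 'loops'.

Answer: loops

Derivation:
Step 1: enter (0,1), '.' pass, move down to (1,1)
Step 2: enter (1,1), '.' pass, move down to (2,1)
Step 3: enter (2,1), 'v' forces down->down, move down to (3,1)
Step 4: enter (3,1), '^' forces down->up, move up to (2,1)
Step 5: enter (2,1), 'v' forces up->down, move down to (3,1)
Step 6: at (3,1) dir=down — LOOP DETECTED (seen before)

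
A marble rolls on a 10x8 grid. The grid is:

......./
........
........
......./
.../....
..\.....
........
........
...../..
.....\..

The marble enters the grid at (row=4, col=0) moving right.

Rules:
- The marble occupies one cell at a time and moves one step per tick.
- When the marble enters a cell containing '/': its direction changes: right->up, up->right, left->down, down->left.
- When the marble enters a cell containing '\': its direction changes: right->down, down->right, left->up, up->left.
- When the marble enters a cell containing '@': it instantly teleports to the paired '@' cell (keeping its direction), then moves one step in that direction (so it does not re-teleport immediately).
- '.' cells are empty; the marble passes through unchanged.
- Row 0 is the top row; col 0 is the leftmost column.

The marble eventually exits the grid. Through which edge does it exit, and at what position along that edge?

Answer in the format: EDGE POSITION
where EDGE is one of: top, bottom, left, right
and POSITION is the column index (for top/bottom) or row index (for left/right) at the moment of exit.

Step 1: enter (4,0), '.' pass, move right to (4,1)
Step 2: enter (4,1), '.' pass, move right to (4,2)
Step 3: enter (4,2), '.' pass, move right to (4,3)
Step 4: enter (4,3), '/' deflects right->up, move up to (3,3)
Step 5: enter (3,3), '.' pass, move up to (2,3)
Step 6: enter (2,3), '.' pass, move up to (1,3)
Step 7: enter (1,3), '.' pass, move up to (0,3)
Step 8: enter (0,3), '.' pass, move up to (-1,3)
Step 9: at (-1,3) — EXIT via top edge, pos 3

Answer: top 3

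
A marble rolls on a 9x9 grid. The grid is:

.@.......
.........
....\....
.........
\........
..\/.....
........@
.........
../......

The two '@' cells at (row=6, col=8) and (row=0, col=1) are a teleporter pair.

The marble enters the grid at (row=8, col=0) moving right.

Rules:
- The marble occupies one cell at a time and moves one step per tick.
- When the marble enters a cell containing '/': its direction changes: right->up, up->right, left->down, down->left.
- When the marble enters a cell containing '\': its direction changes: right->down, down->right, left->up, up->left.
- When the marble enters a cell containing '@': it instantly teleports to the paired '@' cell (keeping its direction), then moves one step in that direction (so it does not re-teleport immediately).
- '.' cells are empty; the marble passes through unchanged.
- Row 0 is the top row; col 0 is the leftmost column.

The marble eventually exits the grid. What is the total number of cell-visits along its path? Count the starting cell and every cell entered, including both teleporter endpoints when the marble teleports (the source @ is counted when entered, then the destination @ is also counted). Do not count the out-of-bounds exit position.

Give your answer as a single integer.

Answer: 8

Derivation:
Step 1: enter (8,0), '.' pass, move right to (8,1)
Step 2: enter (8,1), '.' pass, move right to (8,2)
Step 3: enter (8,2), '/' deflects right->up, move up to (7,2)
Step 4: enter (7,2), '.' pass, move up to (6,2)
Step 5: enter (6,2), '.' pass, move up to (5,2)
Step 6: enter (5,2), '\' deflects up->left, move left to (5,1)
Step 7: enter (5,1), '.' pass, move left to (5,0)
Step 8: enter (5,0), '.' pass, move left to (5,-1)
Step 9: at (5,-1) — EXIT via left edge, pos 5
Path length (cell visits): 8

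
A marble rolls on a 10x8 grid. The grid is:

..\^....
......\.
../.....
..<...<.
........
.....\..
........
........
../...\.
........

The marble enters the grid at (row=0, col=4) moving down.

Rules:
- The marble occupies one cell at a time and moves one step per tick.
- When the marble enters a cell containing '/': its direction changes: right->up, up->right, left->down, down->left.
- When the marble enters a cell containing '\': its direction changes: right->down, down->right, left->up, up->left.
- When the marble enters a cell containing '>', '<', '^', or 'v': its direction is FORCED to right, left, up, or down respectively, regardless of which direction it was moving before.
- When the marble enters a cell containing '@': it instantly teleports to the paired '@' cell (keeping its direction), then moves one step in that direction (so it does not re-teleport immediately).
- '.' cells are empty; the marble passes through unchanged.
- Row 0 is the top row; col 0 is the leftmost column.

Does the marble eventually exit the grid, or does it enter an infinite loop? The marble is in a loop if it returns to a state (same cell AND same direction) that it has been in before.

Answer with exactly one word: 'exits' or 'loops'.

Step 1: enter (0,4), '.' pass, move down to (1,4)
Step 2: enter (1,4), '.' pass, move down to (2,4)
Step 3: enter (2,4), '.' pass, move down to (3,4)
Step 4: enter (3,4), '.' pass, move down to (4,4)
Step 5: enter (4,4), '.' pass, move down to (5,4)
Step 6: enter (5,4), '.' pass, move down to (6,4)
Step 7: enter (6,4), '.' pass, move down to (7,4)
Step 8: enter (7,4), '.' pass, move down to (8,4)
Step 9: enter (8,4), '.' pass, move down to (9,4)
Step 10: enter (9,4), '.' pass, move down to (10,4)
Step 11: at (10,4) — EXIT via bottom edge, pos 4

Answer: exits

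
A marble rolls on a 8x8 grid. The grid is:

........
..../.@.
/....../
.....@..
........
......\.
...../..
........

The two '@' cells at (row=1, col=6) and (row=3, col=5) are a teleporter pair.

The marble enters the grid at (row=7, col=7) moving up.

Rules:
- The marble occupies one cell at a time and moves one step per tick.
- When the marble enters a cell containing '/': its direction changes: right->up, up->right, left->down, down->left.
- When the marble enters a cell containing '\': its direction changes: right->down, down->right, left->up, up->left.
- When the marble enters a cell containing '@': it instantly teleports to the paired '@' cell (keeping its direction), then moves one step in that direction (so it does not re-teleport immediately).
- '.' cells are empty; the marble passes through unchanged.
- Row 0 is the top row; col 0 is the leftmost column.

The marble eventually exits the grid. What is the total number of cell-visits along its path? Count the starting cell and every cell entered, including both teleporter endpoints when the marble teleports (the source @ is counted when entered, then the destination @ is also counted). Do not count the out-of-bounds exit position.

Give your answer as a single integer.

Answer: 6

Derivation:
Step 1: enter (7,7), '.' pass, move up to (6,7)
Step 2: enter (6,7), '.' pass, move up to (5,7)
Step 3: enter (5,7), '.' pass, move up to (4,7)
Step 4: enter (4,7), '.' pass, move up to (3,7)
Step 5: enter (3,7), '.' pass, move up to (2,7)
Step 6: enter (2,7), '/' deflects up->right, move right to (2,8)
Step 7: at (2,8) — EXIT via right edge, pos 2
Path length (cell visits): 6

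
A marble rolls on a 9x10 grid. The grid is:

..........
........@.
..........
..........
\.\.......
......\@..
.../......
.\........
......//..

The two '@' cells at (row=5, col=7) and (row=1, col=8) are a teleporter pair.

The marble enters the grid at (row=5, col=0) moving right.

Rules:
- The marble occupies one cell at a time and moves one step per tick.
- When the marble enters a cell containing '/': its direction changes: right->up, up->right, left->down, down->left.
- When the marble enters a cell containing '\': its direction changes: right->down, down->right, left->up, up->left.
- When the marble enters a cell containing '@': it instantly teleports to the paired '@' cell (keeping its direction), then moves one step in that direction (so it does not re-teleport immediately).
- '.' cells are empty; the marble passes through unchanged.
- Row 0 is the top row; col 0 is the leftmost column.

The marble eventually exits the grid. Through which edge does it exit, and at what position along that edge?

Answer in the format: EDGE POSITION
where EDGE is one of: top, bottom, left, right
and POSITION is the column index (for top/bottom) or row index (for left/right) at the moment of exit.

Answer: left 8

Derivation:
Step 1: enter (5,0), '.' pass, move right to (5,1)
Step 2: enter (5,1), '.' pass, move right to (5,2)
Step 3: enter (5,2), '.' pass, move right to (5,3)
Step 4: enter (5,3), '.' pass, move right to (5,4)
Step 5: enter (5,4), '.' pass, move right to (5,5)
Step 6: enter (5,5), '.' pass, move right to (5,6)
Step 7: enter (5,6), '\' deflects right->down, move down to (6,6)
Step 8: enter (6,6), '.' pass, move down to (7,6)
Step 9: enter (7,6), '.' pass, move down to (8,6)
Step 10: enter (8,6), '/' deflects down->left, move left to (8,5)
Step 11: enter (8,5), '.' pass, move left to (8,4)
Step 12: enter (8,4), '.' pass, move left to (8,3)
Step 13: enter (8,3), '.' pass, move left to (8,2)
Step 14: enter (8,2), '.' pass, move left to (8,1)
Step 15: enter (8,1), '.' pass, move left to (8,0)
Step 16: enter (8,0), '.' pass, move left to (8,-1)
Step 17: at (8,-1) — EXIT via left edge, pos 8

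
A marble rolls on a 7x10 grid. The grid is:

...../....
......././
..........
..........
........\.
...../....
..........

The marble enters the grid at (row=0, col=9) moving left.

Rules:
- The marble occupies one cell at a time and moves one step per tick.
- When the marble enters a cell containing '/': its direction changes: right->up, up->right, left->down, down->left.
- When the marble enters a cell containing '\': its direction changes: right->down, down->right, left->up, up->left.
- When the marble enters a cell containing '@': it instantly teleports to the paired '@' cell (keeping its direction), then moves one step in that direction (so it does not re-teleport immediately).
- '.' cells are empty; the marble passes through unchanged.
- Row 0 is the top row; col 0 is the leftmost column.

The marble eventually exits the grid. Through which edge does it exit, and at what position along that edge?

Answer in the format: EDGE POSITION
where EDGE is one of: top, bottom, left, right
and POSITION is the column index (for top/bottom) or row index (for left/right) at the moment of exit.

Step 1: enter (0,9), '.' pass, move left to (0,8)
Step 2: enter (0,8), '.' pass, move left to (0,7)
Step 3: enter (0,7), '.' pass, move left to (0,6)
Step 4: enter (0,6), '.' pass, move left to (0,5)
Step 5: enter (0,5), '/' deflects left->down, move down to (1,5)
Step 6: enter (1,5), '.' pass, move down to (2,5)
Step 7: enter (2,5), '.' pass, move down to (3,5)
Step 8: enter (3,5), '.' pass, move down to (4,5)
Step 9: enter (4,5), '.' pass, move down to (5,5)
Step 10: enter (5,5), '/' deflects down->left, move left to (5,4)
Step 11: enter (5,4), '.' pass, move left to (5,3)
Step 12: enter (5,3), '.' pass, move left to (5,2)
Step 13: enter (5,2), '.' pass, move left to (5,1)
Step 14: enter (5,1), '.' pass, move left to (5,0)
Step 15: enter (5,0), '.' pass, move left to (5,-1)
Step 16: at (5,-1) — EXIT via left edge, pos 5

Answer: left 5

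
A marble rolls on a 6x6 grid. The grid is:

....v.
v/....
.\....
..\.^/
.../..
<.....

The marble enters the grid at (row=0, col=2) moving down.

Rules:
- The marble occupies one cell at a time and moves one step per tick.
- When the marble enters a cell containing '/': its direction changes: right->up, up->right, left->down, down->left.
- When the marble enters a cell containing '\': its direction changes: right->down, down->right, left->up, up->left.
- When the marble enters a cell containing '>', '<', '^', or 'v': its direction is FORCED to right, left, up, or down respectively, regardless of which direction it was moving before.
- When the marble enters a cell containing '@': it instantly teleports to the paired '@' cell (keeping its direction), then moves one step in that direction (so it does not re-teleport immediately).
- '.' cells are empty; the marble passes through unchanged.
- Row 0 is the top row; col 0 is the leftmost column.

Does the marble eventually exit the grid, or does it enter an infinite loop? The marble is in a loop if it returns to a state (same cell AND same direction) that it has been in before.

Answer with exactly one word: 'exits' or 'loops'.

Answer: loops

Derivation:
Step 1: enter (0,2), '.' pass, move down to (1,2)
Step 2: enter (1,2), '.' pass, move down to (2,2)
Step 3: enter (2,2), '.' pass, move down to (3,2)
Step 4: enter (3,2), '\' deflects down->right, move right to (3,3)
Step 5: enter (3,3), '.' pass, move right to (3,4)
Step 6: enter (3,4), '^' forces right->up, move up to (2,4)
Step 7: enter (2,4), '.' pass, move up to (1,4)
Step 8: enter (1,4), '.' pass, move up to (0,4)
Step 9: enter (0,4), 'v' forces up->down, move down to (1,4)
Step 10: enter (1,4), '.' pass, move down to (2,4)
Step 11: enter (2,4), '.' pass, move down to (3,4)
Step 12: enter (3,4), '^' forces down->up, move up to (2,4)
Step 13: at (2,4) dir=up — LOOP DETECTED (seen before)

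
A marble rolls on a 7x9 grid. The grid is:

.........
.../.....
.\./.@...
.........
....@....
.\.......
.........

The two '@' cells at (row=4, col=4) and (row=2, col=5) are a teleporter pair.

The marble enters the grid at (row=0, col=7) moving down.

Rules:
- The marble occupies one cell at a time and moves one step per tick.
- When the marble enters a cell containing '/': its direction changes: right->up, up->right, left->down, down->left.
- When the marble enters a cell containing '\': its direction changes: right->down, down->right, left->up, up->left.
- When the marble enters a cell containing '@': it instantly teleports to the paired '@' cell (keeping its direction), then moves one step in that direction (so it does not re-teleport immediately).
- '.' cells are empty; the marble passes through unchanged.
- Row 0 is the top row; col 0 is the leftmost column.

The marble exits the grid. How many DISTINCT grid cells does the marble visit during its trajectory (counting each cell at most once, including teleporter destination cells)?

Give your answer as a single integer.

Answer: 7

Derivation:
Step 1: enter (0,7), '.' pass, move down to (1,7)
Step 2: enter (1,7), '.' pass, move down to (2,7)
Step 3: enter (2,7), '.' pass, move down to (3,7)
Step 4: enter (3,7), '.' pass, move down to (4,7)
Step 5: enter (4,7), '.' pass, move down to (5,7)
Step 6: enter (5,7), '.' pass, move down to (6,7)
Step 7: enter (6,7), '.' pass, move down to (7,7)
Step 8: at (7,7) — EXIT via bottom edge, pos 7
Distinct cells visited: 7 (path length 7)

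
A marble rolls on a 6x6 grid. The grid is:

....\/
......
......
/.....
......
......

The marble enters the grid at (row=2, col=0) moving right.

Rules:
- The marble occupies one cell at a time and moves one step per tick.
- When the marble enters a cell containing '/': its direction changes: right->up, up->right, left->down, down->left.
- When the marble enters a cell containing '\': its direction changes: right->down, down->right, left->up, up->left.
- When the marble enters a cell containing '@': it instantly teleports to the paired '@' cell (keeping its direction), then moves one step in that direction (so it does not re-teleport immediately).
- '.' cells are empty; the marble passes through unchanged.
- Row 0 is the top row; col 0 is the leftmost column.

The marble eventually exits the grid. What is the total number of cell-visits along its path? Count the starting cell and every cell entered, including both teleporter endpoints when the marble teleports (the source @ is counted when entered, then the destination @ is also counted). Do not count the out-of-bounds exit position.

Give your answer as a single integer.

Answer: 6

Derivation:
Step 1: enter (2,0), '.' pass, move right to (2,1)
Step 2: enter (2,1), '.' pass, move right to (2,2)
Step 3: enter (2,2), '.' pass, move right to (2,3)
Step 4: enter (2,3), '.' pass, move right to (2,4)
Step 5: enter (2,4), '.' pass, move right to (2,5)
Step 6: enter (2,5), '.' pass, move right to (2,6)
Step 7: at (2,6) — EXIT via right edge, pos 2
Path length (cell visits): 6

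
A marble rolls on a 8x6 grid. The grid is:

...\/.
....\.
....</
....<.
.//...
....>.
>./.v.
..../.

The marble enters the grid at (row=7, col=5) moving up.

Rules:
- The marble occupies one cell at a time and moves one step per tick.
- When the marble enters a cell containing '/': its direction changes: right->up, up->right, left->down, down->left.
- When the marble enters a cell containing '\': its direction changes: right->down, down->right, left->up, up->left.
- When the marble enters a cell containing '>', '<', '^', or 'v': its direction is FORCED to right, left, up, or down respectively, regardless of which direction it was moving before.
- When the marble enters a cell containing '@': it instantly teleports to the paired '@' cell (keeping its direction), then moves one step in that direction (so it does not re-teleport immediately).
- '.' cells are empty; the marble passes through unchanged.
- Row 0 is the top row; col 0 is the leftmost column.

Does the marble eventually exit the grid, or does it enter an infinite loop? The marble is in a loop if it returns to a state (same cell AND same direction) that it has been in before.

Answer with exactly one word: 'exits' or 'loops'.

Step 1: enter (7,5), '.' pass, move up to (6,5)
Step 2: enter (6,5), '.' pass, move up to (5,5)
Step 3: enter (5,5), '.' pass, move up to (4,5)
Step 4: enter (4,5), '.' pass, move up to (3,5)
Step 5: enter (3,5), '.' pass, move up to (2,5)
Step 6: enter (2,5), '/' deflects up->right, move right to (2,6)
Step 7: at (2,6) — EXIT via right edge, pos 2

Answer: exits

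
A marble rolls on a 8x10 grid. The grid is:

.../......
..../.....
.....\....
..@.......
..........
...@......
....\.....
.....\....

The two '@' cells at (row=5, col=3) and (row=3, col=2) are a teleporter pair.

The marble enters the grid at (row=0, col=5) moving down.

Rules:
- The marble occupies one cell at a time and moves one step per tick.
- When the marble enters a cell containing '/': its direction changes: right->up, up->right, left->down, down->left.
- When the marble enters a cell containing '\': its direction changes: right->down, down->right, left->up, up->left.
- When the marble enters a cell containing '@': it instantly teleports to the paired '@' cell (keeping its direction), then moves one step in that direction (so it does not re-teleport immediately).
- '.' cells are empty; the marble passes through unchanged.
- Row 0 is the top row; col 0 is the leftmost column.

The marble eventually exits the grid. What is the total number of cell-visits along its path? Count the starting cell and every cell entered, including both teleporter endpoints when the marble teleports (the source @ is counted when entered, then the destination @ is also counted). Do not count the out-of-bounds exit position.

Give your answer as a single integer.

Step 1: enter (0,5), '.' pass, move down to (1,5)
Step 2: enter (1,5), '.' pass, move down to (2,5)
Step 3: enter (2,5), '\' deflects down->right, move right to (2,6)
Step 4: enter (2,6), '.' pass, move right to (2,7)
Step 5: enter (2,7), '.' pass, move right to (2,8)
Step 6: enter (2,8), '.' pass, move right to (2,9)
Step 7: enter (2,9), '.' pass, move right to (2,10)
Step 8: at (2,10) — EXIT via right edge, pos 2
Path length (cell visits): 7

Answer: 7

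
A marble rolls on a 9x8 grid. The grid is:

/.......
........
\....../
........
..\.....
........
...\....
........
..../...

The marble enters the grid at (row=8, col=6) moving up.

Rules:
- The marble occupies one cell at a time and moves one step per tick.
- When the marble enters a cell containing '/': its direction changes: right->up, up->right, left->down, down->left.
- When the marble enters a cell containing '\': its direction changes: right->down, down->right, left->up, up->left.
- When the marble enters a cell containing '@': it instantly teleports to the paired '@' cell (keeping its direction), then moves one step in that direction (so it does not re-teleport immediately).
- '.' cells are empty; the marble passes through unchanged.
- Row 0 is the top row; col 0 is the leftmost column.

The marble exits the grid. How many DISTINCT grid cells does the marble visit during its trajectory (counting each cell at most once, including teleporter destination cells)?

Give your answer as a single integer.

Answer: 9

Derivation:
Step 1: enter (8,6), '.' pass, move up to (7,6)
Step 2: enter (7,6), '.' pass, move up to (6,6)
Step 3: enter (6,6), '.' pass, move up to (5,6)
Step 4: enter (5,6), '.' pass, move up to (4,6)
Step 5: enter (4,6), '.' pass, move up to (3,6)
Step 6: enter (3,6), '.' pass, move up to (2,6)
Step 7: enter (2,6), '.' pass, move up to (1,6)
Step 8: enter (1,6), '.' pass, move up to (0,6)
Step 9: enter (0,6), '.' pass, move up to (-1,6)
Step 10: at (-1,6) — EXIT via top edge, pos 6
Distinct cells visited: 9 (path length 9)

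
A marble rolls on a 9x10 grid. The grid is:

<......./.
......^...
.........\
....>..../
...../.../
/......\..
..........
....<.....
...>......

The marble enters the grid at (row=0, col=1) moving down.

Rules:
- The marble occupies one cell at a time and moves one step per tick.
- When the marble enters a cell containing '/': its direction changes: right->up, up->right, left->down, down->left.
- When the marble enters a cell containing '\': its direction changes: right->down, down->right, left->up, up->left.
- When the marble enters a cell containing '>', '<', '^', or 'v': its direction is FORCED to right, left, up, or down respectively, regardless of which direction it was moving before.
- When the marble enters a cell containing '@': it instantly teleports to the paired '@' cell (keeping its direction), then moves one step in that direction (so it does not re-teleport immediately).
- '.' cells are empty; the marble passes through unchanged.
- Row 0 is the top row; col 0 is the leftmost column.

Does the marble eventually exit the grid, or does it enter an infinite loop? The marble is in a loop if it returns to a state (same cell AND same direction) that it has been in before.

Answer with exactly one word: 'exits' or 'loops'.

Step 1: enter (0,1), '.' pass, move down to (1,1)
Step 2: enter (1,1), '.' pass, move down to (2,1)
Step 3: enter (2,1), '.' pass, move down to (3,1)
Step 4: enter (3,1), '.' pass, move down to (4,1)
Step 5: enter (4,1), '.' pass, move down to (5,1)
Step 6: enter (5,1), '.' pass, move down to (6,1)
Step 7: enter (6,1), '.' pass, move down to (7,1)
Step 8: enter (7,1), '.' pass, move down to (8,1)
Step 9: enter (8,1), '.' pass, move down to (9,1)
Step 10: at (9,1) — EXIT via bottom edge, pos 1

Answer: exits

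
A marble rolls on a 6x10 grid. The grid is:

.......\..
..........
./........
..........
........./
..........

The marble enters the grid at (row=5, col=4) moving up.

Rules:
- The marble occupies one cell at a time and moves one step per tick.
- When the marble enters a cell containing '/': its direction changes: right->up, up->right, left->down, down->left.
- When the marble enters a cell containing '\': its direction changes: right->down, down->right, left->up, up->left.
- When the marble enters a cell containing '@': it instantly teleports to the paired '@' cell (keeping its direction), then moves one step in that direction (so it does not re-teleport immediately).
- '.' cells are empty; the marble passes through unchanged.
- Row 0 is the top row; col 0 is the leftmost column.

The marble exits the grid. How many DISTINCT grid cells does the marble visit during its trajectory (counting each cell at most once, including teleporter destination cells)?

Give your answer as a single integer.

Step 1: enter (5,4), '.' pass, move up to (4,4)
Step 2: enter (4,4), '.' pass, move up to (3,4)
Step 3: enter (3,4), '.' pass, move up to (2,4)
Step 4: enter (2,4), '.' pass, move up to (1,4)
Step 5: enter (1,4), '.' pass, move up to (0,4)
Step 6: enter (0,4), '.' pass, move up to (-1,4)
Step 7: at (-1,4) — EXIT via top edge, pos 4
Distinct cells visited: 6 (path length 6)

Answer: 6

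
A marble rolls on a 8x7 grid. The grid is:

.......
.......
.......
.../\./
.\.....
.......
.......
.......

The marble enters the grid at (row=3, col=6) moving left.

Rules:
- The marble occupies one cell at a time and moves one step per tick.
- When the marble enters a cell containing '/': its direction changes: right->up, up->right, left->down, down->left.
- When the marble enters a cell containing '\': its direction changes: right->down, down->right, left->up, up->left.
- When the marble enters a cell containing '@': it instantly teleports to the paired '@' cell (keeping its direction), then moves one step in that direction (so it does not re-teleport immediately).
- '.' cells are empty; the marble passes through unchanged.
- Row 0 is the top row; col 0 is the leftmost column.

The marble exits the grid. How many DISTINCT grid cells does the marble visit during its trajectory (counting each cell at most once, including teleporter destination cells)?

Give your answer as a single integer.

Step 1: enter (3,6), '/' deflects left->down, move down to (4,6)
Step 2: enter (4,6), '.' pass, move down to (5,6)
Step 3: enter (5,6), '.' pass, move down to (6,6)
Step 4: enter (6,6), '.' pass, move down to (7,6)
Step 5: enter (7,6), '.' pass, move down to (8,6)
Step 6: at (8,6) — EXIT via bottom edge, pos 6
Distinct cells visited: 5 (path length 5)

Answer: 5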